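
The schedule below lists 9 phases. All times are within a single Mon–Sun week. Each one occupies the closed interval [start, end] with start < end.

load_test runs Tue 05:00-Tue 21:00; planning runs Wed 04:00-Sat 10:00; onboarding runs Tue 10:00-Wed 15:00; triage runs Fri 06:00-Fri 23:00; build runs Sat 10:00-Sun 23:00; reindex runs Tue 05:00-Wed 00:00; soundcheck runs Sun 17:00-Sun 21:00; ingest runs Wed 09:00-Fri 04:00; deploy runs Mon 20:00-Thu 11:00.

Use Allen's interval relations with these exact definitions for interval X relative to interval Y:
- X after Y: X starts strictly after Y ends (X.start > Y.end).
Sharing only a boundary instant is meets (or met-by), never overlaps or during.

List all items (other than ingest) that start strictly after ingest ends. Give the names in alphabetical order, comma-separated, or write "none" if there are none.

Target ingest = [Wed 09:00, Fri 04:00].
build [Sat 10:00, Sun 23:00] → after → yes.
deploy [Mon 20:00, Thu 11:00] → overlaps → no.
load_test [Tue 05:00, Tue 21:00] → before → no.
onboarding [Tue 10:00, Wed 15:00] → overlaps → no.
planning [Wed 04:00, Sat 10:00] → contains → no.
reindex [Tue 05:00, Wed 00:00] → before → no.
soundcheck [Sun 17:00, Sun 21:00] → after → yes.
triage [Fri 06:00, Fri 23:00] → after → yes.
Result: build, soundcheck, triage.

build, soundcheck, triage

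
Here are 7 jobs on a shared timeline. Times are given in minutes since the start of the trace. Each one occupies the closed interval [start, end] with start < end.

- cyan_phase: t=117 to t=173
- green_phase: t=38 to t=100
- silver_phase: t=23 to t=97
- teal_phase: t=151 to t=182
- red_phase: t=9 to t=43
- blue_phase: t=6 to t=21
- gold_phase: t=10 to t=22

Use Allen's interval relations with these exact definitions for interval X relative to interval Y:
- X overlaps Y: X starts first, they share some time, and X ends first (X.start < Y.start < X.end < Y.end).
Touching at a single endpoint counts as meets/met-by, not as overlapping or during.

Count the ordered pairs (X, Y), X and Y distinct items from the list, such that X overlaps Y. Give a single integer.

6

Checking all 42 ordered pairs for relation 'overlaps'; matching pairs in alphabetical order:
(blue_phase, gold_phase): blue_phase overlaps gold_phase ✓
(blue_phase, red_phase): blue_phase overlaps red_phase ✓
(cyan_phase, teal_phase): cyan_phase overlaps teal_phase ✓
(red_phase, green_phase): red_phase overlaps green_phase ✓
(red_phase, silver_phase): red_phase overlaps silver_phase ✓
(silver_phase, green_phase): silver_phase overlaps green_phase ✓
Count: 6.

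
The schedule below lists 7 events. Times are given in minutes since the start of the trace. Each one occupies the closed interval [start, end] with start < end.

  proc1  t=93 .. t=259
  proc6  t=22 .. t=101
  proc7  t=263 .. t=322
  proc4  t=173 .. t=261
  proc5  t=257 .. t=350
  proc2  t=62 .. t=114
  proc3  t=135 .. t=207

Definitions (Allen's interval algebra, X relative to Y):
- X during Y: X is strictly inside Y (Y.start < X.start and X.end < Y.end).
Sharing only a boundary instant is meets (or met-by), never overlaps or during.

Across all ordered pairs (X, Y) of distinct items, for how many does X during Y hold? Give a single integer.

Checking all 42 ordered pairs for relation 'during'; matching pairs in alphabetical order:
(proc3, proc1): proc3 during proc1 ✓
(proc7, proc5): proc7 during proc5 ✓
Count: 2.

2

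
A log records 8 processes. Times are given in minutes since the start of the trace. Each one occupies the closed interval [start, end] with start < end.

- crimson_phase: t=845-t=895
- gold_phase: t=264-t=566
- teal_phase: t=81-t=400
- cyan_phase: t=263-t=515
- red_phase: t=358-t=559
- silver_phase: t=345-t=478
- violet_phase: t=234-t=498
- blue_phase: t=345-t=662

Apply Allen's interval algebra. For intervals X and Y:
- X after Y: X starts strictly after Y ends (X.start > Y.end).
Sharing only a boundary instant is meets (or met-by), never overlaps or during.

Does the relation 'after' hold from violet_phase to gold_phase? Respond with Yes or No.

violet_phase = [t=234, t=498], gold_phase = [t=264, t=566].
Actual relation of violet_phase to gold_phase: overlaps.
Asked whether 'after' holds → No.

No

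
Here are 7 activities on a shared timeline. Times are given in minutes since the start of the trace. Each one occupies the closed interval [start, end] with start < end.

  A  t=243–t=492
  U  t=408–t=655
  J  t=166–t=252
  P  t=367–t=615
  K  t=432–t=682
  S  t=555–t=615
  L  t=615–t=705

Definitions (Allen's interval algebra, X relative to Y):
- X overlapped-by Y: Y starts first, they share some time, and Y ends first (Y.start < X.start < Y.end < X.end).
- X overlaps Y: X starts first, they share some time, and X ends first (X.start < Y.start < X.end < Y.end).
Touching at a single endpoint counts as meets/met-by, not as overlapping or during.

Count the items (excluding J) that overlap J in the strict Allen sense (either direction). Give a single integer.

Target J = [t=166, t=252].
A [t=243, t=492] → overlapped-by → counts.
K [t=432, t=682] → after → no.
L [t=615, t=705] → after → no.
P [t=367, t=615] → after → no.
S [t=555, t=615] → after → no.
U [t=408, t=655] → after → no.
Total: 1.

1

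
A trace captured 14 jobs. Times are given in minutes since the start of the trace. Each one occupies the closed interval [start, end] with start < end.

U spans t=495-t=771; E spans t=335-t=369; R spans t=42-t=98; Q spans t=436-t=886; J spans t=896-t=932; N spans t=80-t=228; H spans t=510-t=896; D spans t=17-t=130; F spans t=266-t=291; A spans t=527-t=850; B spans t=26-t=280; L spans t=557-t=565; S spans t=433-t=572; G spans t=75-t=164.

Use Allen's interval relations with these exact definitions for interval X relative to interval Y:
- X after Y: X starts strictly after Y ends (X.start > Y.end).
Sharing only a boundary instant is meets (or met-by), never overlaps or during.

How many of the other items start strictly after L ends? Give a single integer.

1

Target L = [t=557, t=565].
A [t=527, t=850] → contains → no.
B [t=26, t=280] → before → no.
D [t=17, t=130] → before → no.
E [t=335, t=369] → before → no.
F [t=266, t=291] → before → no.
G [t=75, t=164] → before → no.
H [t=510, t=896] → contains → no.
J [t=896, t=932] → after → counts.
N [t=80, t=228] → before → no.
Q [t=436, t=886] → contains → no.
R [t=42, t=98] → before → no.
S [t=433, t=572] → contains → no.
U [t=495, t=771] → contains → no.
Total: 1.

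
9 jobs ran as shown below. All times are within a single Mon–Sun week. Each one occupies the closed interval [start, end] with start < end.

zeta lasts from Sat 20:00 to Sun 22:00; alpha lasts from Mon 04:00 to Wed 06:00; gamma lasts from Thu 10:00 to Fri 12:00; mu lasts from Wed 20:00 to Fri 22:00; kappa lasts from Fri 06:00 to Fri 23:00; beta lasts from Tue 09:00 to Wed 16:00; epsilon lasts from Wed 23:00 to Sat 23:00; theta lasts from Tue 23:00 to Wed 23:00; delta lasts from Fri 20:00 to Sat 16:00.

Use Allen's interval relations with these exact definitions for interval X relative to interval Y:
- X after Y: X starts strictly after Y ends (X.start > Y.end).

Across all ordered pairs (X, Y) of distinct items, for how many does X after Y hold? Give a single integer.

21

Checking all 72 ordered pairs for relation 'after'; matching pairs in alphabetical order:
(delta, alpha): delta after alpha ✓
(delta, beta): delta after beta ✓
(delta, gamma): delta after gamma ✓
(delta, theta): delta after theta ✓
(epsilon, alpha): epsilon after alpha ✓
(epsilon, beta): epsilon after beta ✓
(gamma, alpha): gamma after alpha ✓
(gamma, beta): gamma after beta ✓
(gamma, theta): gamma after theta ✓
(kappa, alpha): kappa after alpha ✓
(kappa, beta): kappa after beta ✓
(kappa, theta): kappa after theta ✓
(mu, alpha): mu after alpha ✓
(mu, beta): mu after beta ✓
(zeta, alpha): zeta after alpha ✓
(zeta, beta): zeta after beta ✓
(zeta, delta): zeta after delta ✓
(zeta, gamma): zeta after gamma ✓
(zeta, kappa): zeta after kappa ✓
(zeta, mu): zeta after mu ✓
(zeta, theta): zeta after theta ✓
Count: 21.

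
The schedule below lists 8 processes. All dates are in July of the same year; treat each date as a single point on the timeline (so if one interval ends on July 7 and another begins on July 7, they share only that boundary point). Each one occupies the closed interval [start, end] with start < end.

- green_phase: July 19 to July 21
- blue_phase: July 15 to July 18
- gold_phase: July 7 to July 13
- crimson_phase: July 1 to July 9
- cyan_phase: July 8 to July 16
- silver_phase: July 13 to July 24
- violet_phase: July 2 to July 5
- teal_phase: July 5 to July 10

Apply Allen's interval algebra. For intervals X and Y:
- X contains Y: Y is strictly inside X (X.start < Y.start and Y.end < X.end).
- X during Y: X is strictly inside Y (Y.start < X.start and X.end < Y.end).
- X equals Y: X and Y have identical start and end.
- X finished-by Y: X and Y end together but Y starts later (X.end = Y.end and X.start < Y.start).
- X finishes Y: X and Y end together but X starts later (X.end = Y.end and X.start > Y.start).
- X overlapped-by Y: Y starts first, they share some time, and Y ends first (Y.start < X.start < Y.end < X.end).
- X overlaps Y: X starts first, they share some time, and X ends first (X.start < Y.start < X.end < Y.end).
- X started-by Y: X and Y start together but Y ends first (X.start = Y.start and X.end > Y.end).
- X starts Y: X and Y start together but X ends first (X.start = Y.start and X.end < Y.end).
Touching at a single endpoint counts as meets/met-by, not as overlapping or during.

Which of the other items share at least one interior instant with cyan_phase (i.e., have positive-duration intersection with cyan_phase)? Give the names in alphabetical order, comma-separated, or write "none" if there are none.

blue_phase, crimson_phase, gold_phase, silver_phase, teal_phase

Target cyan_phase = [July 8, July 16].
blue_phase [July 15, July 18] → overlapped-by → yes.
crimson_phase [July 1, July 9] → overlaps → yes.
gold_phase [July 7, July 13] → overlaps → yes.
green_phase [July 19, July 21] → after → no.
silver_phase [July 13, July 24] → overlapped-by → yes.
teal_phase [July 5, July 10] → overlaps → yes.
violet_phase [July 2, July 5] → before → no.
Result: blue_phase, crimson_phase, gold_phase, silver_phase, teal_phase.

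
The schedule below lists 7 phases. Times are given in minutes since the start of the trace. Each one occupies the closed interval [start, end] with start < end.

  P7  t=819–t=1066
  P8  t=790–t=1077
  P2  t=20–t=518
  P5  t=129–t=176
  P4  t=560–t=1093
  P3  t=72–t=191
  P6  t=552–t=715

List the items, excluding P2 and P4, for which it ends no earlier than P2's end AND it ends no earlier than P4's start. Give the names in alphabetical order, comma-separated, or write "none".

Conditions: its end is no earlier than P2's end (X.end >= t=518) AND its end is no earlier than P4's start (X.end >= t=560).
P3: end t=191 >= t=518? ✗; end t=191 >= t=560? ✗ → no.
P5: end t=176 >= t=518? ✗; end t=176 >= t=560? ✗ → no.
P6: end t=715 >= t=518? ✓; end t=715 >= t=560? ✓ → yes.
P7: end t=1066 >= t=518? ✓; end t=1066 >= t=560? ✓ → yes.
P8: end t=1077 >= t=518? ✓; end t=1077 >= t=560? ✓ → yes.
Result: P6, P7, P8.

P6, P7, P8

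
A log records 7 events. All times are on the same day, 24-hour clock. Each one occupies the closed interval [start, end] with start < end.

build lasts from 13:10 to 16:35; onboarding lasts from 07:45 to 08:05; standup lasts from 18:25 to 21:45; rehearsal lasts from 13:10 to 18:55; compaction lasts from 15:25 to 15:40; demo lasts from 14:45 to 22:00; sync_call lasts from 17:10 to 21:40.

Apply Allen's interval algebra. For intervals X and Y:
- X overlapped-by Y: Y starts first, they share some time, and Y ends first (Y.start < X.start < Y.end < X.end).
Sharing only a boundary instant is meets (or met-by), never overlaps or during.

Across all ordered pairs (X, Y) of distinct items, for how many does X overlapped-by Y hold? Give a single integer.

Checking all 42 ordered pairs for relation 'overlapped-by'; matching pairs in alphabetical order:
(demo, build): demo overlapped-by build ✓
(demo, rehearsal): demo overlapped-by rehearsal ✓
(standup, rehearsal): standup overlapped-by rehearsal ✓
(standup, sync_call): standup overlapped-by sync_call ✓
(sync_call, rehearsal): sync_call overlapped-by rehearsal ✓
Count: 5.

5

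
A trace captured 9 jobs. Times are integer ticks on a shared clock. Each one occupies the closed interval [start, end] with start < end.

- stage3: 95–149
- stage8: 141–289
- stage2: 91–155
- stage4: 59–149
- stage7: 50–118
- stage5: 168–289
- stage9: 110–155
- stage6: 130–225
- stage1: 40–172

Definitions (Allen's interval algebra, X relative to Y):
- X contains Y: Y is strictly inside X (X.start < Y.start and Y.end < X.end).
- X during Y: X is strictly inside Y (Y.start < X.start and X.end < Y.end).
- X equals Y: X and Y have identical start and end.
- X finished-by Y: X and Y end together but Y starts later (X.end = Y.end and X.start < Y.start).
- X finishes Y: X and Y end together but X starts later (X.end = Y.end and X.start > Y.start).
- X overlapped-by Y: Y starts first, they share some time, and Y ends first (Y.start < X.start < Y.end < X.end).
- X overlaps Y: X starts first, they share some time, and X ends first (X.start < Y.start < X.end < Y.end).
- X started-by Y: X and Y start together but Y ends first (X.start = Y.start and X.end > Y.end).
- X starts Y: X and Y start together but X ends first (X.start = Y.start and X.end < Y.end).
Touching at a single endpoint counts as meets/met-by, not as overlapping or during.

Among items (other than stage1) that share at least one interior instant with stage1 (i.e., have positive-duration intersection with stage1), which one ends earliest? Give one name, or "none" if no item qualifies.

Target stage1 = [40, 172].
stage2 [91, 155] → during → candidate.
stage3 [95, 149] → during → candidate.
stage4 [59, 149] → during → candidate.
stage5 [168, 289] → overlapped-by → candidate.
stage6 [130, 225] → overlapped-by → candidate.
stage7 [50, 118] → during → candidate.
stage8 [141, 289] → overlapped-by → candidate.
stage9 [110, 155] → during → candidate.
Among candidates, earliest end is 118 → stage7.

stage7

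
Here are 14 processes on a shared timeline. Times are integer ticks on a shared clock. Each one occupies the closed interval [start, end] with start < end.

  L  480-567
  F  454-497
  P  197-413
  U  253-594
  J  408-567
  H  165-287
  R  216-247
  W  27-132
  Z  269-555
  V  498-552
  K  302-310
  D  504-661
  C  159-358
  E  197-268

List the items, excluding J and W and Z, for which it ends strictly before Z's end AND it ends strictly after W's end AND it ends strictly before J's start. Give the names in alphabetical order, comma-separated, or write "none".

Conditions: its end is strictly before Z's end (X.end < 555) AND its end is strictly after W's end (X.end > 132) AND its end is strictly before J's start (X.end < 408).
C: end 358 < 555? ✓; end 358 > 132? ✓; end 358 < 408? ✓ → yes.
D: end 661 < 555? ✗; end 661 > 132? ✓; end 661 < 408? ✗ → no.
E: end 268 < 555? ✓; end 268 > 132? ✓; end 268 < 408? ✓ → yes.
F: end 497 < 555? ✓; end 497 > 132? ✓; end 497 < 408? ✗ → no.
H: end 287 < 555? ✓; end 287 > 132? ✓; end 287 < 408? ✓ → yes.
K: end 310 < 555? ✓; end 310 > 132? ✓; end 310 < 408? ✓ → yes.
L: end 567 < 555? ✗; end 567 > 132? ✓; end 567 < 408? ✗ → no.
P: end 413 < 555? ✓; end 413 > 132? ✓; end 413 < 408? ✗ → no.
R: end 247 < 555? ✓; end 247 > 132? ✓; end 247 < 408? ✓ → yes.
U: end 594 < 555? ✗; end 594 > 132? ✓; end 594 < 408? ✗ → no.
V: end 552 < 555? ✓; end 552 > 132? ✓; end 552 < 408? ✗ → no.
Result: C, E, H, K, R.

C, E, H, K, R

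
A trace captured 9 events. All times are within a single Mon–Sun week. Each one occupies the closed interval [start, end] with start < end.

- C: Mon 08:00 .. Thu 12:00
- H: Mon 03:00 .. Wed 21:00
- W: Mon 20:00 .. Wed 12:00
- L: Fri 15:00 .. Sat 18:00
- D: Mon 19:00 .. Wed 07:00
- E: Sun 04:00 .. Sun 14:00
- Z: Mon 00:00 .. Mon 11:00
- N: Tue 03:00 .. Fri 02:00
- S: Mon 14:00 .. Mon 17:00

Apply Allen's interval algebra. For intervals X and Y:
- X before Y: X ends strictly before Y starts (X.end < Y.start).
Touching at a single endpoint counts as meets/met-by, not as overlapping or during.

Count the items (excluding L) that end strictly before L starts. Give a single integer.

7

Target L = [Fri 15:00, Sat 18:00].
C [Mon 08:00, Thu 12:00] → before → counts.
D [Mon 19:00, Wed 07:00] → before → counts.
E [Sun 04:00, Sun 14:00] → after → no.
H [Mon 03:00, Wed 21:00] → before → counts.
N [Tue 03:00, Fri 02:00] → before → counts.
S [Mon 14:00, Mon 17:00] → before → counts.
W [Mon 20:00, Wed 12:00] → before → counts.
Z [Mon 00:00, Mon 11:00] → before → counts.
Total: 7.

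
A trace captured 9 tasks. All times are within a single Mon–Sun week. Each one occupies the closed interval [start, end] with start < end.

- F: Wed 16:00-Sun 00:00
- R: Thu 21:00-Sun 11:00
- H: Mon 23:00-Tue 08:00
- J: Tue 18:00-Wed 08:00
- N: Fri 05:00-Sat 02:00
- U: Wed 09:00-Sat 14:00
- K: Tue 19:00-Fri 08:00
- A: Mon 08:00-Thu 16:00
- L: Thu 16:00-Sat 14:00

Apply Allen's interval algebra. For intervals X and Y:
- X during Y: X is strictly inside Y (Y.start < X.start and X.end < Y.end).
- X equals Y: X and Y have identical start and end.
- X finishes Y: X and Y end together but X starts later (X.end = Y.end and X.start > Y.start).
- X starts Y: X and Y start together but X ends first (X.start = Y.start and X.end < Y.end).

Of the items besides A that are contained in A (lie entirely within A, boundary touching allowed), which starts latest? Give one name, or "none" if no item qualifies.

Target A = [Mon 08:00, Thu 16:00].
F [Wed 16:00, Sun 00:00] → overlapped-by → excluded.
H [Mon 23:00, Tue 08:00] → during → candidate.
J [Tue 18:00, Wed 08:00] → during → candidate.
K [Tue 19:00, Fri 08:00] → overlapped-by → excluded.
L [Thu 16:00, Sat 14:00] → met-by → excluded.
N [Fri 05:00, Sat 02:00] → after → excluded.
R [Thu 21:00, Sun 11:00] → after → excluded.
U [Wed 09:00, Sat 14:00] → overlapped-by → excluded.
Among candidates, latest start is Tue 18:00 → J.

J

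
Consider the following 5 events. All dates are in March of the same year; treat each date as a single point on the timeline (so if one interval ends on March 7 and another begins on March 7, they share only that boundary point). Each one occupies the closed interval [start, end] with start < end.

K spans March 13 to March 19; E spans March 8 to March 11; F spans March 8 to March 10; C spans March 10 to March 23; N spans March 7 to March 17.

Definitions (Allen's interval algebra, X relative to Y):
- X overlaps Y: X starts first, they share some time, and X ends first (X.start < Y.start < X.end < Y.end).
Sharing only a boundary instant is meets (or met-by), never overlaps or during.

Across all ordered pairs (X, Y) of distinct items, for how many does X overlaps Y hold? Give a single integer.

3

Checking all 20 ordered pairs for relation 'overlaps'; matching pairs in alphabetical order:
(E, C): E overlaps C ✓
(N, C): N overlaps C ✓
(N, K): N overlaps K ✓
Count: 3.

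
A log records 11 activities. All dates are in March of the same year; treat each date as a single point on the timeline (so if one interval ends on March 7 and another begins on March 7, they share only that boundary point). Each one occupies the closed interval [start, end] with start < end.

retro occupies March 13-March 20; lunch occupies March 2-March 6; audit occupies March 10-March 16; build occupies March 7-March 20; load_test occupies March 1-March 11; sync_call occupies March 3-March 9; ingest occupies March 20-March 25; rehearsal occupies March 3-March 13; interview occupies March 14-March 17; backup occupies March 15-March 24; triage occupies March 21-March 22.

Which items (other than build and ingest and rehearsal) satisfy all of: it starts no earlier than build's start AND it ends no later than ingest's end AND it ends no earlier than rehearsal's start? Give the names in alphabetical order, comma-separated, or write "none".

audit, backup, interview, retro, triage

Conditions: its start is no earlier than build's start (X.start >= March 7) AND its end is no later than ingest's end (X.end <= March 25) AND its end is no earlier than rehearsal's start (X.end >= March 3).
audit: start March 10 >= March 7? ✓; end March 16 <= March 25? ✓; end March 16 >= March 3? ✓ → yes.
backup: start March 15 >= March 7? ✓; end March 24 <= March 25? ✓; end March 24 >= March 3? ✓ → yes.
interview: start March 14 >= March 7? ✓; end March 17 <= March 25? ✓; end March 17 >= March 3? ✓ → yes.
load_test: start March 1 >= March 7? ✗; end March 11 <= March 25? ✓; end March 11 >= March 3? ✓ → no.
lunch: start March 2 >= March 7? ✗; end March 6 <= March 25? ✓; end March 6 >= March 3? ✓ → no.
retro: start March 13 >= March 7? ✓; end March 20 <= March 25? ✓; end March 20 >= March 3? ✓ → yes.
sync_call: start March 3 >= March 7? ✗; end March 9 <= March 25? ✓; end March 9 >= March 3? ✓ → no.
triage: start March 21 >= March 7? ✓; end March 22 <= March 25? ✓; end March 22 >= March 3? ✓ → yes.
Result: audit, backup, interview, retro, triage.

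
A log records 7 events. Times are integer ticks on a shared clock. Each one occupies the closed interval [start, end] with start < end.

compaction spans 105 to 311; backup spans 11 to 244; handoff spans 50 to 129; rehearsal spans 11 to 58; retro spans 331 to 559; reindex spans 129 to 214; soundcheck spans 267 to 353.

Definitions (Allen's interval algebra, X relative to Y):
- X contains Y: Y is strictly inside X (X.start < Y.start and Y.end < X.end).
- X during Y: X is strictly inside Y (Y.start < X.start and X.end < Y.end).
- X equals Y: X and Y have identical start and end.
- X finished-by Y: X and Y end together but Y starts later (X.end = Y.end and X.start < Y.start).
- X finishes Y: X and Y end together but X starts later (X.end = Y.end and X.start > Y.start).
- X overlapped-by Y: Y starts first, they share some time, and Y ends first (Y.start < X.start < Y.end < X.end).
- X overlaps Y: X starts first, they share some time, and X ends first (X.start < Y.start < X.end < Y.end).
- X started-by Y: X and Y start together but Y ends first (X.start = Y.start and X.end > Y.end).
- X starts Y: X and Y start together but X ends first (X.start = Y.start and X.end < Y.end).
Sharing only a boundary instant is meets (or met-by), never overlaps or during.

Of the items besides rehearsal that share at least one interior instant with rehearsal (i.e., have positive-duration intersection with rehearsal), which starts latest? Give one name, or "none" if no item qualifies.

Target rehearsal = [11, 58].
backup [11, 244] → started-by → candidate.
compaction [105, 311] → after → excluded.
handoff [50, 129] → overlapped-by → candidate.
reindex [129, 214] → after → excluded.
retro [331, 559] → after → excluded.
soundcheck [267, 353] → after → excluded.
Among candidates, latest start is 50 → handoff.

handoff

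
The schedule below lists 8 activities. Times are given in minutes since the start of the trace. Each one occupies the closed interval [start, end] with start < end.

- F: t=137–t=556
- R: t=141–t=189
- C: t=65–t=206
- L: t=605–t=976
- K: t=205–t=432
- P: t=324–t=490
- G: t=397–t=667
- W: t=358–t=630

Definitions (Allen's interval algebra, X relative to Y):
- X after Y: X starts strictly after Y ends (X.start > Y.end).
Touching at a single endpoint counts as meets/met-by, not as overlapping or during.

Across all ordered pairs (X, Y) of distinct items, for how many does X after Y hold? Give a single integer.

12

Checking all 56 ordered pairs for relation 'after'; matching pairs in alphabetical order:
(G, C): G after C ✓
(G, R): G after R ✓
(K, R): K after R ✓
(L, C): L after C ✓
(L, F): L after F ✓
(L, K): L after K ✓
(L, P): L after P ✓
(L, R): L after R ✓
(P, C): P after C ✓
(P, R): P after R ✓
(W, C): W after C ✓
(W, R): W after R ✓
Count: 12.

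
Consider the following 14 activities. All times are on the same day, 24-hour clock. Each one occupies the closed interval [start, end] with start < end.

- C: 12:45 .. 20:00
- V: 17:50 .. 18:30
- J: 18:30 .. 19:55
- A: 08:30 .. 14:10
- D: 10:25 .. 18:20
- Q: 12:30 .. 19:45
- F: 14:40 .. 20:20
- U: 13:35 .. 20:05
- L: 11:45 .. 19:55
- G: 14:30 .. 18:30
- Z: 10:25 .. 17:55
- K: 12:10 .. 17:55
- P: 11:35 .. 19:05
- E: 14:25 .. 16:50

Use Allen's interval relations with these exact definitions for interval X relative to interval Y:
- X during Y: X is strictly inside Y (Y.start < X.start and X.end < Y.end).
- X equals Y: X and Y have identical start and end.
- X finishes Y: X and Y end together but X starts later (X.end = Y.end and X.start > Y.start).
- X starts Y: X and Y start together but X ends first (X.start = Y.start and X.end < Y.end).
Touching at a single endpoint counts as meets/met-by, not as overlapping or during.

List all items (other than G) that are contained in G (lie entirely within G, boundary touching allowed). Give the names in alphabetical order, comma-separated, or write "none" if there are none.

Target G = [14:30, 18:30].
A [08:30, 14:10] → before → no.
C [12:45, 20:00] → contains → no.
D [10:25, 18:20] → overlaps → no.
E [14:25, 16:50] → overlaps → no.
F [14:40, 20:20] → overlapped-by → no.
J [18:30, 19:55] → met-by → no.
K [12:10, 17:55] → overlaps → no.
L [11:45, 19:55] → contains → no.
P [11:35, 19:05] → contains → no.
Q [12:30, 19:45] → contains → no.
U [13:35, 20:05] → contains → no.
V [17:50, 18:30] → finishes → yes.
Z [10:25, 17:55] → overlaps → no.
Result: V.

V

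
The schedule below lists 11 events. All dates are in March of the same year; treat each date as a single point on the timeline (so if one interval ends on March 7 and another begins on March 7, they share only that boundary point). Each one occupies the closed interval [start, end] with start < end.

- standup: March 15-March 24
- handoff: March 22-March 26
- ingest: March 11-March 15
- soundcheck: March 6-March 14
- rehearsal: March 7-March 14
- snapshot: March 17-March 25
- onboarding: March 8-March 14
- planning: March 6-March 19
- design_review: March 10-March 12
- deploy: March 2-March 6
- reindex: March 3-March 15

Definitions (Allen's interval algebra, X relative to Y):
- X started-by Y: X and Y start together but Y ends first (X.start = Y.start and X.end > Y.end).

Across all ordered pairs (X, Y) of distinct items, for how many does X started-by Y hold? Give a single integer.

1

Checking all 110 ordered pairs for relation 'started-by'; matching pairs in alphabetical order:
(planning, soundcheck): planning started-by soundcheck ✓
Count: 1.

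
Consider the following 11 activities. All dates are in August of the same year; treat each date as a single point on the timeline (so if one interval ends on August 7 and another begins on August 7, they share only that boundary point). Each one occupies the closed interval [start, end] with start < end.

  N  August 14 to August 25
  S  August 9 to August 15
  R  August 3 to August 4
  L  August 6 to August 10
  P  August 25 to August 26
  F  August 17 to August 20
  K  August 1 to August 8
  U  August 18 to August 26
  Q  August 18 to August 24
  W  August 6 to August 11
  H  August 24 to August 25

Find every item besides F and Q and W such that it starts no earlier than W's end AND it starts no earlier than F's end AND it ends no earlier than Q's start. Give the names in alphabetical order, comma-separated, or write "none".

Conditions: its start is no earlier than W's end (X.start >= August 11) AND its start is no earlier than F's end (X.start >= August 20) AND its end is no earlier than Q's start (X.end >= August 18).
H: start August 24 >= August 11? ✓; start August 24 >= August 20? ✓; end August 25 >= August 18? ✓ → yes.
K: start August 1 >= August 11? ✗; start August 1 >= August 20? ✗; end August 8 >= August 18? ✗ → no.
L: start August 6 >= August 11? ✗; start August 6 >= August 20? ✗; end August 10 >= August 18? ✗ → no.
N: start August 14 >= August 11? ✓; start August 14 >= August 20? ✗; end August 25 >= August 18? ✓ → no.
P: start August 25 >= August 11? ✓; start August 25 >= August 20? ✓; end August 26 >= August 18? ✓ → yes.
R: start August 3 >= August 11? ✗; start August 3 >= August 20? ✗; end August 4 >= August 18? ✗ → no.
S: start August 9 >= August 11? ✗; start August 9 >= August 20? ✗; end August 15 >= August 18? ✗ → no.
U: start August 18 >= August 11? ✓; start August 18 >= August 20? ✗; end August 26 >= August 18? ✓ → no.
Result: H, P.

H, P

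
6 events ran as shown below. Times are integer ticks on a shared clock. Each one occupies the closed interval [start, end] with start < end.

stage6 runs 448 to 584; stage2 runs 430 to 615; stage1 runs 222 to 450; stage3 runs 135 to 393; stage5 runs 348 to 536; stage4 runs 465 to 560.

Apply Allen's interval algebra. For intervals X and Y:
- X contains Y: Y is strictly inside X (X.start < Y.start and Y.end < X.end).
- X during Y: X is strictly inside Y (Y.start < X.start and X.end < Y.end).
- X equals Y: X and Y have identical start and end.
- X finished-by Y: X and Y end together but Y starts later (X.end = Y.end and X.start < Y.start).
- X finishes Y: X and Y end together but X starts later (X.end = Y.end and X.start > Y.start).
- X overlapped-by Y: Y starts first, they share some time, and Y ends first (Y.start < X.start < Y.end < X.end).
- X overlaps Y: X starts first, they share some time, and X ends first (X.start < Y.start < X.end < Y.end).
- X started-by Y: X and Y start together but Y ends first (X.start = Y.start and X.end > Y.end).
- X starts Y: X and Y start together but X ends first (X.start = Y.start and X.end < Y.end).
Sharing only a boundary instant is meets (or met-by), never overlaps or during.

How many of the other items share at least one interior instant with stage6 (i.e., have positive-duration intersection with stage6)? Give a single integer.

Target stage6 = [448, 584].
stage1 [222, 450] → overlaps → counts.
stage2 [430, 615] → contains → counts.
stage3 [135, 393] → before → no.
stage4 [465, 560] → during → counts.
stage5 [348, 536] → overlaps → counts.
Total: 4.

4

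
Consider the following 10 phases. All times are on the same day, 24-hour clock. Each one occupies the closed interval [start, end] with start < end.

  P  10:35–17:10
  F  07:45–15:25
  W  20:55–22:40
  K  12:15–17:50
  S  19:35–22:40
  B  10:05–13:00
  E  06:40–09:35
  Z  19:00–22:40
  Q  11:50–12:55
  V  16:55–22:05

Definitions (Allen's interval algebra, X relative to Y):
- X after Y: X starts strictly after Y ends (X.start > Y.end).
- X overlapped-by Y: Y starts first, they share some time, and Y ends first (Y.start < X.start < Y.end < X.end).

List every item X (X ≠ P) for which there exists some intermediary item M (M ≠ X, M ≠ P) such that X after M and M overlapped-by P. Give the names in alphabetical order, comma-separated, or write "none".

Target P = [10:35, 17:10].
Intermediaries M with M overlapped-by P: K, V.
Via K — items with X after K: S, W, Z.
Via V — items with X after V: none.
Union: S, W, Z.

S, W, Z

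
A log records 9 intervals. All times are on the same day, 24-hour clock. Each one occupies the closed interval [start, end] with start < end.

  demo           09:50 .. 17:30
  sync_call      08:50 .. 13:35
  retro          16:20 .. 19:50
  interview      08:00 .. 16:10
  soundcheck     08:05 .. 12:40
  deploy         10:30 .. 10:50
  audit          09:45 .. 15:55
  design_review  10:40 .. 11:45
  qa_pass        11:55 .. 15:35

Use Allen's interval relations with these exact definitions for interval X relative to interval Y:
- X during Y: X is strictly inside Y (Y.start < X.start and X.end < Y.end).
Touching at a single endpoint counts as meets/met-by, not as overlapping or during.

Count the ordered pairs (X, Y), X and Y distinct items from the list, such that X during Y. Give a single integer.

16

Checking all 72 ordered pairs for relation 'during'; matching pairs in alphabetical order:
(audit, interview): audit during interview ✓
(deploy, audit): deploy during audit ✓
(deploy, demo): deploy during demo ✓
(deploy, interview): deploy during interview ✓
(deploy, soundcheck): deploy during soundcheck ✓
(deploy, sync_call): deploy during sync_call ✓
(design_review, audit): design_review during audit ✓
(design_review, demo): design_review during demo ✓
(design_review, interview): design_review during interview ✓
(design_review, soundcheck): design_review during soundcheck ✓
(design_review, sync_call): design_review during sync_call ✓
(qa_pass, audit): qa_pass during audit ✓
(qa_pass, demo): qa_pass during demo ✓
(qa_pass, interview): qa_pass during interview ✓
(soundcheck, interview): soundcheck during interview ✓
(sync_call, interview): sync_call during interview ✓
Count: 16.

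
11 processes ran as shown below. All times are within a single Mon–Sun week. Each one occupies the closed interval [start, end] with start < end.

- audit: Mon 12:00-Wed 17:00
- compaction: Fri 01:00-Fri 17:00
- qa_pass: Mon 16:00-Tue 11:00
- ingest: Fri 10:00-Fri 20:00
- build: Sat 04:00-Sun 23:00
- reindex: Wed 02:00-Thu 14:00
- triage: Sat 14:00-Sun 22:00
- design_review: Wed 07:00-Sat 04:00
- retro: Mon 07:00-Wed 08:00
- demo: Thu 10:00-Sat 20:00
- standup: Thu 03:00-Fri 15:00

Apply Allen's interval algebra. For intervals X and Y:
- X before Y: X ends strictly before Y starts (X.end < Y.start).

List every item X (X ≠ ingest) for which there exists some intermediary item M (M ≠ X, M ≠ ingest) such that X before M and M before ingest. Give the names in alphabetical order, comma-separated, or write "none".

Target ingest = [Fri 10:00, Fri 20:00].
Intermediaries M with M before ingest: audit, qa_pass, reindex, retro.
Via audit — items with X before audit: none.
Via qa_pass — items with X before qa_pass: none.
Via reindex — items with X before reindex: qa_pass.
Via retro — items with X before retro: none.
Union: qa_pass.

qa_pass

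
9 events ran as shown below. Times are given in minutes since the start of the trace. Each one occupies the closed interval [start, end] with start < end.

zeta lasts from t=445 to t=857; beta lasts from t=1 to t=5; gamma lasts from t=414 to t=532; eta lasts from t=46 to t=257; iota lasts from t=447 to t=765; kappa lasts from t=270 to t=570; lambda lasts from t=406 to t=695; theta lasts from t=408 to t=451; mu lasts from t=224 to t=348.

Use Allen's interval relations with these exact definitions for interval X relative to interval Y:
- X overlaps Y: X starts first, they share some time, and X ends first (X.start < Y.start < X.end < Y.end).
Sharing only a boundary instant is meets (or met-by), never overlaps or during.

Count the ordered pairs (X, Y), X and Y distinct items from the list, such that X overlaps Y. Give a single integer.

12

Checking all 72 ordered pairs for relation 'overlaps'; matching pairs in alphabetical order:
(eta, mu): eta overlaps mu ✓
(gamma, iota): gamma overlaps iota ✓
(gamma, zeta): gamma overlaps zeta ✓
(kappa, iota): kappa overlaps iota ✓
(kappa, lambda): kappa overlaps lambda ✓
(kappa, zeta): kappa overlaps zeta ✓
(lambda, iota): lambda overlaps iota ✓
(lambda, zeta): lambda overlaps zeta ✓
(mu, kappa): mu overlaps kappa ✓
(theta, gamma): theta overlaps gamma ✓
(theta, iota): theta overlaps iota ✓
(theta, zeta): theta overlaps zeta ✓
Count: 12.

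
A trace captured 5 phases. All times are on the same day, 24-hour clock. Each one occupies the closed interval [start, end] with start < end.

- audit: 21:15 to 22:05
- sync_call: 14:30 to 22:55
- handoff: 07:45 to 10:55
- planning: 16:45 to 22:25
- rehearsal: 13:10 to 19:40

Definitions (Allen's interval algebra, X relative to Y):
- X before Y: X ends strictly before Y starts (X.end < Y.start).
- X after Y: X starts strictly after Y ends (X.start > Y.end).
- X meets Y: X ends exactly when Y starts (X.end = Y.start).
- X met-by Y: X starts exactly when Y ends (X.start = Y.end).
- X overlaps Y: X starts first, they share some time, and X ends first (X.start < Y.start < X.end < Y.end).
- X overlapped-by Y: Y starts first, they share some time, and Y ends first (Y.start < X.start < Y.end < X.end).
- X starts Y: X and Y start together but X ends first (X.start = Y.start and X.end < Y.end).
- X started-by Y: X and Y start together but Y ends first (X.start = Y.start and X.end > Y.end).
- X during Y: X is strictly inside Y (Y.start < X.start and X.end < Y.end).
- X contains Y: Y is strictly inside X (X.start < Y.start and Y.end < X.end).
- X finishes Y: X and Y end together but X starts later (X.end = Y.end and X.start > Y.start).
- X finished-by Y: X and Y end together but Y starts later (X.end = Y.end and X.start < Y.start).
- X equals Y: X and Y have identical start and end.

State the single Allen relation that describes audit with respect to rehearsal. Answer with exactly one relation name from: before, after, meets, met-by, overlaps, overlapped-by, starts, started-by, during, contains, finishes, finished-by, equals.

after

audit = [21:15, 22:05]; rehearsal = [13:10, 19:40].
Compare endpoints: audit.start > rehearsal.start, audit.start > rehearsal.end, audit.end > rehearsal.start, audit.end > rehearsal.end.
That pattern is 'after'.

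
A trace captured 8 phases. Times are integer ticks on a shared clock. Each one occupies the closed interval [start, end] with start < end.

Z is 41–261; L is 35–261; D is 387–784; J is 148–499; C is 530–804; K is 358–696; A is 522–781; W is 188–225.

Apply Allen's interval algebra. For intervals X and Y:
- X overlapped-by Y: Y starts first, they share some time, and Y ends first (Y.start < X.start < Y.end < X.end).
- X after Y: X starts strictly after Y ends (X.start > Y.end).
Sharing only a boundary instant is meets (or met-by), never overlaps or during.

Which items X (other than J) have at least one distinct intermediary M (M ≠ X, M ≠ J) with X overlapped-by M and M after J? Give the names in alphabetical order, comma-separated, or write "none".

Target J = [148, 499].
Intermediaries M with M after J: A, C.
Via A — items with X overlapped-by A: C.
Via C — items with X overlapped-by C: none.
Union: C.

C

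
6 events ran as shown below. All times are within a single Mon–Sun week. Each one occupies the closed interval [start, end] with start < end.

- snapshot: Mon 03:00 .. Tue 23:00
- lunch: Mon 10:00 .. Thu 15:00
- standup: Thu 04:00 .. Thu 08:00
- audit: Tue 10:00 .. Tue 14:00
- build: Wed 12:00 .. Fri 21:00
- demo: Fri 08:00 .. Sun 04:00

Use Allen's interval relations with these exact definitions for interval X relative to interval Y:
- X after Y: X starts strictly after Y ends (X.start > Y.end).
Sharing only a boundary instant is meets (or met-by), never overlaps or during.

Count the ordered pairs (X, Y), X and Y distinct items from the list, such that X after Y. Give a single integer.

8

Checking all 30 ordered pairs for relation 'after'; matching pairs in alphabetical order:
(build, audit): build after audit ✓
(build, snapshot): build after snapshot ✓
(demo, audit): demo after audit ✓
(demo, lunch): demo after lunch ✓
(demo, snapshot): demo after snapshot ✓
(demo, standup): demo after standup ✓
(standup, audit): standup after audit ✓
(standup, snapshot): standup after snapshot ✓
Count: 8.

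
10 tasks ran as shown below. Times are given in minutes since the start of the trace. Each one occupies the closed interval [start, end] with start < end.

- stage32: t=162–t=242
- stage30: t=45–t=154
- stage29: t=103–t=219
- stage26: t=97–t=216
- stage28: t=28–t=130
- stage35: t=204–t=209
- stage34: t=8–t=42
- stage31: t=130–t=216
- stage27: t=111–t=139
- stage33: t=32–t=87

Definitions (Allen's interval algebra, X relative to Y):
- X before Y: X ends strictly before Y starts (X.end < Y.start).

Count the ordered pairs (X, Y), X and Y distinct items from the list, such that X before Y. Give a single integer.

19

Checking all 90 ordered pairs for relation 'before'; matching pairs in alphabetical order:
(stage27, stage32): stage27 before stage32 ✓
(stage27, stage35): stage27 before stage35 ✓
(stage28, stage32): stage28 before stage32 ✓
(stage28, stage35): stage28 before stage35 ✓
(stage30, stage32): stage30 before stage32 ✓
(stage30, stage35): stage30 before stage35 ✓
(stage33, stage26): stage33 before stage26 ✓
(stage33, stage27): stage33 before stage27 ✓
(stage33, stage29): stage33 before stage29 ✓
(stage33, stage31): stage33 before stage31 ✓
(stage33, stage32): stage33 before stage32 ✓
(stage33, stage35): stage33 before stage35 ✓
(stage34, stage26): stage34 before stage26 ✓
(stage34, stage27): stage34 before stage27 ✓
(stage34, stage29): stage34 before stage29 ✓
(stage34, stage30): stage34 before stage30 ✓
(stage34, stage31): stage34 before stage31 ✓
(stage34, stage32): stage34 before stage32 ✓
(stage34, stage35): stage34 before stage35 ✓
Count: 19.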